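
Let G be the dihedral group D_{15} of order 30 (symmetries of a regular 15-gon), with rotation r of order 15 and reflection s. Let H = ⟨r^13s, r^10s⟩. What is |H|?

10

|⟨r^13s⟩| = 2 and |⟨r^10s⟩| = 2, so |H| is a multiple of lcm(2, 2) = 2 and divides |G| = 30.
Closing under the operation: H = {e, r^3, r^6, r^9, r^12, rs, r^4s, r^7s, r^10s, r^13s}, so |H| = 10.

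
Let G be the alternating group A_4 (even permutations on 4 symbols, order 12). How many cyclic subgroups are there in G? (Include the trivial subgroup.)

A cyclic subgroup of order d is generated by each of its φ(d) elements of order d, so the cyclic subgroups of order d number (#elements of order d)/φ(d).
Cyclic subgroups by order — order 1: 1; order 2: 3; order 3: 4.
Total: 8.

8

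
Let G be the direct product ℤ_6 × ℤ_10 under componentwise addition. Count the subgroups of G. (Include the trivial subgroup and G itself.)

20

|G| = 60, so by Lagrange every subgroup order divides 60. Divisors: 1, 2, 3, 4, 5, 6, 10, 12, 15, 20, 30, 60.
Subgroups by order — order 1: 1; order 2: 3; order 3: 1; order 4: 1; order 5: 1; order 6: 3; order 10: 3; order 12: 1; order 15: 1; order 20: 1; order 30: 3; order 60: 1.
Total: 1 + 3 + 1 + 1 + 1 + 3 + 3 + 1 + 1 + 1 + 3 + 1 = 20.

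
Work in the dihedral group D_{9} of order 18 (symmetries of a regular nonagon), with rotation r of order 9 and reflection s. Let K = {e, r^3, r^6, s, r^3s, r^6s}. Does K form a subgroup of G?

Yes

|K| = 6 divides |G| = 18, consistent with Lagrange.
K contains the identity, every element's inverse is in K, and K is closed under ·: it is a subgroup.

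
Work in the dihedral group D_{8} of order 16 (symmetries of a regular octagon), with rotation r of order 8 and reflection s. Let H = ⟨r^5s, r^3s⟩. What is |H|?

|⟨r^5s⟩| = 2 and |⟨r^3s⟩| = 2, so |H| is a multiple of lcm(2, 2) = 2 and divides |G| = 16.
Closing under the operation: H = {e, r^2, r^4, r^6, rs, r^3s, r^5s, r^7s}, so |H| = 8.

8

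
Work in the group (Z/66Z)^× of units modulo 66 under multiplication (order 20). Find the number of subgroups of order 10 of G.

3

|G| = 20 and 10 | 20, so subgroups of order 10 are possible by Lagrange.
The subgroups of order 10 are: {1, 7, 13, 19, 25, 31, 37, 43, 49, 61}; {1, 17, 25, 29, 31, 35, 37, 41, 49, 65}; {1, 5, 23, 25, 31, 37, 47, 49, 53, 59}.
So G has 3 subgroups of order 10.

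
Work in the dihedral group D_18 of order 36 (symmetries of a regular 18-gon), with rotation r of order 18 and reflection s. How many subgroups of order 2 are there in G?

19

|G| = 36 and 2 | 36, so subgroups of order 2 are possible by Lagrange.
The subgroups of order 2 are: {e, r^10s}; {e, r^11s}; {e, r^12s}; {e, r^13s}; … (19 in all).
So G has 19 subgroups of order 2.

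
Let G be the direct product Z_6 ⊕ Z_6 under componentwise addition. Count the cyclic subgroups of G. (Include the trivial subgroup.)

20

Each element a generates a cyclic subgroup ⟨a⟩; distinct elements may generate the same one (a cyclic group of order d has φ(d) generators).
Cyclic subgroups by order — order 1: 1; order 2: 3; order 3: 4; order 6: 12.
Total: 20.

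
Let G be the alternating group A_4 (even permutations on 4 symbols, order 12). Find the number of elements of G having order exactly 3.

The elements of order 3 are: (2 3 4), (2 4 3), (1 2 3), (1 2 4), (1 3 2), (1 3 4), (1 4 2), (1 4 3).
That's 8.

8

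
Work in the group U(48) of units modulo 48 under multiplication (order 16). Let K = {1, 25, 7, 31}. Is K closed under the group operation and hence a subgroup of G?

Yes

|K| = 4 divides |G| = 16, consistent with Lagrange.
K contains the identity, every element's inverse is in K, and K is closed under ·: it is a subgroup.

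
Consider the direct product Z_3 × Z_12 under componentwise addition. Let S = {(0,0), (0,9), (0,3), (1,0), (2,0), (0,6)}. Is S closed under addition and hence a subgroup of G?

No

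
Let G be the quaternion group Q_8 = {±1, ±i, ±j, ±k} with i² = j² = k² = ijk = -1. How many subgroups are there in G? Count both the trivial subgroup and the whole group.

6

|G| = 8, so by Lagrange every subgroup order divides 8. Divisors: 1, 2, 4, 8.
Subgroups by order — order 1: 1; order 2: 1; order 4: 3; order 8: 1.
Total: 1 + 1 + 3 + 1 = 6.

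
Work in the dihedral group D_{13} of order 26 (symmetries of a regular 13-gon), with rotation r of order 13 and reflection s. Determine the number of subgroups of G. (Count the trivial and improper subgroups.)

|G| = 26, so by Lagrange every subgroup order divides 26. Divisors: 1, 2, 13, 26.
Subgroups by order — order 1: 1; order 2: 13; order 13: 1; order 26: 1.
Total: 1 + 13 + 1 + 1 = 16.

16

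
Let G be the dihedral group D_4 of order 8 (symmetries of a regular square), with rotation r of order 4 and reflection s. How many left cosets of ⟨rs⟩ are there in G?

|⟨rs⟩| = 2 and |G| = 8.
By Lagrange, [G : H] = |G|/|H| = 8/2 = 4.

4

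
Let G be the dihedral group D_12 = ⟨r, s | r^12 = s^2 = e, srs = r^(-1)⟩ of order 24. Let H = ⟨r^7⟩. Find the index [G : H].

|⟨r^7⟩| = 12 and |G| = 24.
By Lagrange, [G : H] = |G|/|H| = 24/12 = 2.

2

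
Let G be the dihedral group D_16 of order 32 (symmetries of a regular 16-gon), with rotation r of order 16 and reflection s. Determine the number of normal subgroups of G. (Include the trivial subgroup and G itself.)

G has 36 subgroups. Checking conjugation-invariance by order — order 1: 1/1 normal; order 2: 1/17 normal; order 4: 1/9 normal; order 8: 1/5 normal; order 16: 3/3 normal; order 32: 1/1 normal.
Total normal subgroups: 8.

8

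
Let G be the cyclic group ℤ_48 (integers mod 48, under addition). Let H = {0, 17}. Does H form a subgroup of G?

No

17 ∈ H but its inverse 31 ∉ H, so H is not a subgroup.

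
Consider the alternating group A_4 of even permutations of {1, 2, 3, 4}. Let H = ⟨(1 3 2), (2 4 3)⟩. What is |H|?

12

|⟨(1 3 2)⟩| = 3 and |⟨(2 4 3)⟩| = 3, so |H| is a multiple of lcm(3, 3) = 3 and divides |G| = 12.
Closing {(1 3 2), (2 4 3)} under the group operation gives all of G, so |H| = 12.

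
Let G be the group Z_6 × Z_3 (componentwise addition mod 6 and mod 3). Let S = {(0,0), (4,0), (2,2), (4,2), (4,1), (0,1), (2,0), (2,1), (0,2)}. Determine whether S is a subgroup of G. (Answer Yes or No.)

Yes

|S| = 9 divides |G| = 18, consistent with Lagrange.
S contains the identity, every element's inverse is in S, and S is closed under +: it is a subgroup.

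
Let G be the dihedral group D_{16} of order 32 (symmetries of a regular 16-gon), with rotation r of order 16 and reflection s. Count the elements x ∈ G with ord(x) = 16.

8

The elements of order 16 are: r, r^3, r^5, r^7, r^9, r^11, r^13, r^15.
That's 8.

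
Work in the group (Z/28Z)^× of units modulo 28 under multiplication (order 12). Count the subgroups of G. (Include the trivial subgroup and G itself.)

10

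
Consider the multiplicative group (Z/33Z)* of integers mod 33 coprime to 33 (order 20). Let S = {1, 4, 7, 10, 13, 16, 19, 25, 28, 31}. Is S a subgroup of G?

Yes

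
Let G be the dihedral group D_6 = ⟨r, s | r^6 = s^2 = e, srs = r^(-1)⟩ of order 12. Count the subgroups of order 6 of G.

3

|G| = 12 and 6 | 12, so subgroups of order 6 are possible by Lagrange.
The subgroups of order 6 are: {e, r, r^2, r^3, r^4, r^5}; {e, r^2, r^4, s, r^2s, r^4s}; {e, r^2, r^4, rs, r^3s, r^5s}.
So G has 3 subgroups of order 6.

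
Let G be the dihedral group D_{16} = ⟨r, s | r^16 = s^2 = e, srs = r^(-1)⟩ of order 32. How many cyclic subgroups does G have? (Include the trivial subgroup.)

21

Each element a generates a cyclic subgroup ⟨a⟩; distinct elements may generate the same one (a cyclic group of order d has φ(d) generators).
Cyclic subgroups by order — order 1: 1; order 2: 17; order 4: 1; order 8: 1; order 16: 1.
Total: 21.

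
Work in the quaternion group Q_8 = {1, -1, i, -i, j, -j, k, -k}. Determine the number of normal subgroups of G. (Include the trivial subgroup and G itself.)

G has 6 subgroups. Checking conjugation-invariance by order — order 1: 1/1 normal; order 2: 1/1 normal; order 4: 3/3 normal; order 8: 1/1 normal.
Total normal subgroups: 6.

6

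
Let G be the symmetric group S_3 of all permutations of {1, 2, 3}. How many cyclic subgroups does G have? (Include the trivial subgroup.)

Group the elements of G by the cyclic subgroup they generate; each cyclic subgroup of order d accounts for φ(d) elements.
Cyclic subgroups by order — order 1: 1; order 2: 3; order 3: 1.
Total: 5.

5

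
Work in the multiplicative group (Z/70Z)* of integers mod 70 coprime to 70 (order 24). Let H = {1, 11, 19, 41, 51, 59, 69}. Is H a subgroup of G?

No

|H| = 7 does not divide |G| = 24, so by Lagrange H is not a subgroup.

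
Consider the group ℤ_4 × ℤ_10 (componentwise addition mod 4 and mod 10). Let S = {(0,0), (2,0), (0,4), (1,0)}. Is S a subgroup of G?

No

(0,4) ∈ S but its inverse (0,6) ∉ S, so S is not a subgroup.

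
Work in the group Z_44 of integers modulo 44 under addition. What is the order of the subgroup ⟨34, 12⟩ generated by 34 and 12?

22

|⟨34⟩| = 22 and |⟨12⟩| = 11, so |H| is a multiple of lcm(22, 11) = 22 and divides |G| = 44.
Closing under the operation: H = {0, 2, 4, 6, 8, 10, 12, 14, 16, 18, 20, 22, 24, 26, 28, 30, 32, 34, 36, 38, 40, 42}, so |H| = 22.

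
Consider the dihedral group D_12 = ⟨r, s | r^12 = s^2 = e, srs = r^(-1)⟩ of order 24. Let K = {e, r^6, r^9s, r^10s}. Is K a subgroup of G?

Closure fails: r^10s · r^6 = r^4s ∉ K. So K is not a subgroup.

No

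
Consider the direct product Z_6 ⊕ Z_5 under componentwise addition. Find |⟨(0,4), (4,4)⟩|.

|⟨(0,4)⟩| = 5 and |⟨(4,4)⟩| = 15, so |H| is a multiple of lcm(5, 15) = 15 and divides |G| = 30.
Closing under the operation: H = {(0,0), (0,1), (0,2), (0,3), (0,4), (2,0), (2,1), (2,2), (2,3), (2,4), (4,0), (4,1), (4,2), (4,3), (4,4)}, so |H| = 15.

15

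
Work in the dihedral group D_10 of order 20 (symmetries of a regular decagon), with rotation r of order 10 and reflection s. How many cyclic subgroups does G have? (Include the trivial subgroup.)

Each element a generates a cyclic subgroup ⟨a⟩; distinct elements may generate the same one (a cyclic group of order d has φ(d) generators).
Cyclic subgroups by order — order 1: 1; order 2: 11; order 5: 1; order 10: 1.
Total: 14.

14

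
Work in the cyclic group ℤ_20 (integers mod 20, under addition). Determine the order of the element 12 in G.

5

In ℤ_20, the order of an element a is n/gcd(a, n).
gcd(12, 20) = 4, so |⟨12⟩| = 20/4 = 5.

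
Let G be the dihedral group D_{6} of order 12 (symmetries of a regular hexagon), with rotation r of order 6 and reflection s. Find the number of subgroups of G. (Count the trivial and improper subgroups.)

|G| = 12, so by Lagrange every subgroup order divides 12. Divisors: 1, 2, 3, 4, 6, 12.
Subgroups by order — order 1: 1; order 2: 7; order 3: 1; order 4: 3; order 6: 3; order 12: 1.
Total: 1 + 7 + 1 + 3 + 3 + 1 = 16.

16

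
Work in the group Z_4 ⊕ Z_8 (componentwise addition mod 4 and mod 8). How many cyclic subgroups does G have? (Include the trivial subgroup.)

Group the elements of G by the cyclic subgroup they generate; each cyclic subgroup of order d accounts for φ(d) elements.
Cyclic subgroups by order — order 1: 1; order 2: 3; order 4: 6; order 8: 4.
Total: 14.

14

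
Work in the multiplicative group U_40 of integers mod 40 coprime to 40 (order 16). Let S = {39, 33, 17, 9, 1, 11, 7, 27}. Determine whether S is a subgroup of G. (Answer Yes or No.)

7 ∈ S but its inverse 23 ∉ S, so S is not a subgroup.

No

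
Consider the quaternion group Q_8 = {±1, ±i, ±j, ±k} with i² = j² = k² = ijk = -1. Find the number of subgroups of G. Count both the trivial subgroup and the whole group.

6

|G| = 8, so by Lagrange every subgroup order divides 8. Divisors: 1, 2, 4, 8.
Subgroups by order — order 1: 1; order 2: 1; order 4: 3; order 8: 1.
Total: 1 + 1 + 3 + 1 = 6.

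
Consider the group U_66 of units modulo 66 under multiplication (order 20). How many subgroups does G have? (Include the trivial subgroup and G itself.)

|G| = 20, so by Lagrange every subgroup order divides 20. Divisors: 1, 2, 4, 5, 10, 20.
Subgroups by order — order 1: 1; order 2: 3; order 4: 1; order 5: 1; order 10: 3; order 20: 1.
Total: 1 + 3 + 1 + 1 + 3 + 1 = 10.

10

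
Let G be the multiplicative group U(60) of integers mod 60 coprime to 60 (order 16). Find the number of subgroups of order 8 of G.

|G| = 16 and 8 | 16, so subgroups of order 8 are possible by Lagrange.
The subgroups of order 8 are: {1, 11, 13, 23, 37, 47, 49, 59}; {1, 7, 11, 17, 43, 49, 53, 59}; {1, 11, 19, 29, 31, 41, 49, 59}; {1, 13, 17, 29, 37, 41, 49, 53}; … (7 in all).
So G has 7 subgroups of order 8.

7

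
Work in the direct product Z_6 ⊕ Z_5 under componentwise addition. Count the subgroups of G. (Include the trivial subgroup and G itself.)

8

|G| = 30, so by Lagrange every subgroup order divides 30. Divisors: 1, 2, 3, 5, 6, 10, 15, 30.
Subgroups by order — order 1: 1; order 2: 1; order 3: 1; order 5: 1; order 6: 1; order 10: 1; order 15: 1; order 30: 1.
Total: 1 + 1 + 1 + 1 + 1 + 1 + 1 + 1 = 8.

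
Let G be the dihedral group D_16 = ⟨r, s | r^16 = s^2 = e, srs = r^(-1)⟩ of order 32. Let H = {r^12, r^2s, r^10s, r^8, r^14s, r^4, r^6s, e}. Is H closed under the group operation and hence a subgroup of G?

Yes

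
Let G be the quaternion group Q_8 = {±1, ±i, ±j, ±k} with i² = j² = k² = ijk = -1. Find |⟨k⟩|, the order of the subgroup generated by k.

Computing powers of k: the smallest k with (k)^k = e is k = 4.

4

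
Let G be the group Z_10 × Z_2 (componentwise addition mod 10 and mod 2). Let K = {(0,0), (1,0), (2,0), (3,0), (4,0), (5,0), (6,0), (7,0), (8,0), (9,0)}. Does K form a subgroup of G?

Yes

|K| = 10 divides |G| = 20, consistent with Lagrange.
K contains the identity, every element's inverse is in K, and K is closed under +: it is a subgroup.
In fact K = ⟨(9,0)⟩.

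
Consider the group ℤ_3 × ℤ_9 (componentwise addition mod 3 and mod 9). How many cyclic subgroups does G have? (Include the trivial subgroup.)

Each element a generates a cyclic subgroup ⟨a⟩; distinct elements may generate the same one (a cyclic group of order d has φ(d) generators).
Cyclic subgroups by order — order 1: 1; order 3: 4; order 9: 3.
Total: 8.

8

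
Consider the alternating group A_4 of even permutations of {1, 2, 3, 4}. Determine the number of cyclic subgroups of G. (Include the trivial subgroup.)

Each element a generates a cyclic subgroup ⟨a⟩; distinct elements may generate the same one (a cyclic group of order d has φ(d) generators).
Cyclic subgroups by order — order 1: 1; order 2: 3; order 3: 4.
Total: 8.

8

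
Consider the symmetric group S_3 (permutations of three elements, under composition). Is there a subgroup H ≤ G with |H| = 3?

Yes

3 | 6. A subgroup of order 3 is {e, (1 2 3), (1 3 2)}.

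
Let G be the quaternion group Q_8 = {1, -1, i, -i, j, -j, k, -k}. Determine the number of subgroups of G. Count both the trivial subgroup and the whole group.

6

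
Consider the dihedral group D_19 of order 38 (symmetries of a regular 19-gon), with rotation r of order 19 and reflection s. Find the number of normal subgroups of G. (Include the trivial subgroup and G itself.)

G has 22 subgroups. Checking conjugation-invariance by order — order 1: 1/1 normal; order 2: 0/19 normal; order 19: 1/1 normal; order 38: 1/1 normal.
Total normal subgroups: 3.

3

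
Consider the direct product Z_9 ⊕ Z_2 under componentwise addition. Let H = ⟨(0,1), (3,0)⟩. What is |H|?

|⟨(0,1)⟩| = 2 and |⟨(3,0)⟩| = 3, so |H| is a multiple of lcm(2, 3) = 6 and divides |G| = 18.
Closing under the operation: H = {(0,0), (0,1), (3,0), (3,1), (6,0), (6,1)}, so |H| = 6.

6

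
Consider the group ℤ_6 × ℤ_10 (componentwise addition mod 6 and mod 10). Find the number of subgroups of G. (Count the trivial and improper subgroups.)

20

|G| = 60, so by Lagrange every subgroup order divides 60. Divisors: 1, 2, 3, 4, 5, 6, 10, 12, 15, 20, 30, 60.
Subgroups by order — order 1: 1; order 2: 3; order 3: 1; order 4: 1; order 5: 1; order 6: 3; order 10: 3; order 12: 1; order 15: 1; order 20: 1; order 30: 3; order 60: 1.
Total: 1 + 3 + 1 + 1 + 1 + 3 + 3 + 1 + 1 + 1 + 3 + 1 = 20.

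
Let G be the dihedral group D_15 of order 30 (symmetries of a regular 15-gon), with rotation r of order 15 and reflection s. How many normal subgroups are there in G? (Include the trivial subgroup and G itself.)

5

G has 28 subgroups. Checking conjugation-invariance by order — order 1: 1/1 normal; order 2: 0/15 normal; order 3: 1/1 normal; order 5: 1/1 normal; order 6: 0/5 normal; order 10: 0/3 normal; order 15: 1/1 normal; order 30: 1/1 normal.
Total normal subgroups: 5.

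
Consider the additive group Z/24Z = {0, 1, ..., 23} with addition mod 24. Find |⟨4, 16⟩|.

|⟨4⟩| = 6 and |⟨16⟩| = 3, so |H| is a multiple of lcm(6, 3) = 6 and divides |G| = 24.
Closing under the operation: H = {0, 4, 8, 12, 16, 20}, so |H| = 6.

6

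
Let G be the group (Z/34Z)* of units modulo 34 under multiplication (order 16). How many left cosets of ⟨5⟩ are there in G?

|⟨5⟩| = 16 and |G| = 16.
By Lagrange, [G : H] = |G|/|H| = 16/16 = 1.

1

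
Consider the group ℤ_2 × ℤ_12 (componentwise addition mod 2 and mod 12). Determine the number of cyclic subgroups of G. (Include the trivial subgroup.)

12

Group the elements of G by the cyclic subgroup they generate; each cyclic subgroup of order d accounts for φ(d) elements.
Cyclic subgroups by order — order 1: 1; order 2: 3; order 3: 1; order 4: 2; order 6: 3; order 12: 2.
Total: 12.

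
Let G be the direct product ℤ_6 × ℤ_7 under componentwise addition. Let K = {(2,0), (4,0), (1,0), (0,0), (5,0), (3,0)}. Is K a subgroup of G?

Yes

|K| = 6 divides |G| = 42, consistent with Lagrange.
K contains the identity, every element's inverse is in K, and K is closed under +: it is a subgroup.
In fact K = ⟨(5,0)⟩.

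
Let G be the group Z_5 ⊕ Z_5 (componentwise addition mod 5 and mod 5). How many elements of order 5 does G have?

An element (a,b) has order lcm(ord(a), ord(b)); count pairs with lcm equal to 5.
Enumerating gives 24 such elements.

24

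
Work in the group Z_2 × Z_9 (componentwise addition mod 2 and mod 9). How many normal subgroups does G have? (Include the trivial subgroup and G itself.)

6

G is abelian, so every subgroup is normal.
G has 6 subgroups in total, hence 6 normal subgroups.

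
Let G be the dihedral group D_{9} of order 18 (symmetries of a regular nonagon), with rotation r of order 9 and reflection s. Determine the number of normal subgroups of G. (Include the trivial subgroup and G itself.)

4

G has 16 subgroups. Checking conjugation-invariance by order — order 1: 1/1 normal; order 2: 0/9 normal; order 3: 1/1 normal; order 6: 0/3 normal; order 9: 1/1 normal; order 18: 1/1 normal.
Total normal subgroups: 4.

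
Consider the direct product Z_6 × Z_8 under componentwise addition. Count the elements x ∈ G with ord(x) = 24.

16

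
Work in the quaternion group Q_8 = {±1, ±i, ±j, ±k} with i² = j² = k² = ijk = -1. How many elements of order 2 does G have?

1

The elements of order 2 are: -1.
That's 1.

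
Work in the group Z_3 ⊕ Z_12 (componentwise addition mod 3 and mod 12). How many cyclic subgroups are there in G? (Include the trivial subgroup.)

15

Each element a generates a cyclic subgroup ⟨a⟩; distinct elements may generate the same one (a cyclic group of order d has φ(d) generators).
Cyclic subgroups by order — order 1: 1; order 2: 1; order 3: 4; order 4: 1; order 6: 4; order 12: 4.
Total: 15.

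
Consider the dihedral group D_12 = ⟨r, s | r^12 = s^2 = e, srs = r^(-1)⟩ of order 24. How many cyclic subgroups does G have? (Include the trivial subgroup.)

Group the elements of G by the cyclic subgroup they generate; each cyclic subgroup of order d accounts for φ(d) elements.
Cyclic subgroups by order — order 1: 1; order 2: 13; order 3: 1; order 4: 1; order 6: 1; order 12: 1.
Total: 18.

18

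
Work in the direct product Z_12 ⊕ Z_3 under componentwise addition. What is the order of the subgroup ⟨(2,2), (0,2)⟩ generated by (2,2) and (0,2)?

18

|⟨(2,2)⟩| = 6 and |⟨(0,2)⟩| = 3, so |H| is a multiple of lcm(6, 3) = 6 and divides |G| = 36.
Closing under the operation: H = {(0,0), (0,1), (0,2), (2,0), (2,1), (2,2), (4,0), (4,1), (4,2), (6,0), (6,1), (6,2), (8,0), (8,1), (8,2), (10,0), (10,1), (10,2)}, so |H| = 18.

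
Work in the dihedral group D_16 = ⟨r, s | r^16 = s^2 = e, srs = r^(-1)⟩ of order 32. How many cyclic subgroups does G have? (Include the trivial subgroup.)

A cyclic subgroup of order d is generated by each of its φ(d) elements of order d, so the cyclic subgroups of order d number (#elements of order d)/φ(d).
Cyclic subgroups by order — order 1: 1; order 2: 17; order 4: 1; order 8: 1; order 16: 1.
Total: 21.

21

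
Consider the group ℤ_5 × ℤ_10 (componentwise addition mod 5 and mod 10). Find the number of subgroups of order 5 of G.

6

|G| = 50 and 5 | 50, so subgroups of order 5 are possible by Lagrange.
The subgroups of order 5 are: {(0,0), (0,2), (0,4), (0,6), (0,8)}; {(0,0), (1,0), (2,0), (3,0), (4,0)}; {(0,0), (1,2), (2,4), (3,6), (4,8)}; {(0,0), (1,4), (2,8), (3,2), (4,6)}; … (6 in all).
So G has 6 subgroups of order 5.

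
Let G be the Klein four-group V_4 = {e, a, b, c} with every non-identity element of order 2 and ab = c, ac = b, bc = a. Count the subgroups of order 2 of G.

|G| = 4 and 2 | 4, so subgroups of order 2 are possible by Lagrange.
The subgroups of order 2 are: {e, a}; {e, b}; {e, c}.
So G has 3 subgroups of order 2.

3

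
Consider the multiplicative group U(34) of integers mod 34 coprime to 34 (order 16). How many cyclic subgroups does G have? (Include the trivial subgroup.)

5

Group the elements of G by the cyclic subgroup they generate; each cyclic subgroup of order d accounts for φ(d) elements.
Cyclic subgroups by order — order 1: 1; order 2: 1; order 4: 1; order 8: 1; order 16: 1.
Total: 5.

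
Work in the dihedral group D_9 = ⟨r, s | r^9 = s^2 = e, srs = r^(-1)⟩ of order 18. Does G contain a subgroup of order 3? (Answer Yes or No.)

Yes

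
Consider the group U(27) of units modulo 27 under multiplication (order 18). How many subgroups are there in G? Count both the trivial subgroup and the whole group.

6

|G| = 18, so by Lagrange every subgroup order divides 18. Divisors: 1, 2, 3, 6, 9, 18.
Subgroups by order — order 1: 1; order 2: 1; order 3: 1; order 6: 1; order 9: 1; order 18: 1.
Total: 1 + 1 + 1 + 1 + 1 + 1 = 6.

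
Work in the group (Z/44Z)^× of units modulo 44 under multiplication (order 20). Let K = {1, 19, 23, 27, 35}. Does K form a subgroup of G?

35 ∈ K but its inverse 39 ∉ K, so K is not a subgroup.

No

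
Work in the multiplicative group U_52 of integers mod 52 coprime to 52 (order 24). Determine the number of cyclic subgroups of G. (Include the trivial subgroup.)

12

Each element a generates a cyclic subgroup ⟨a⟩; distinct elements may generate the same one (a cyclic group of order d has φ(d) generators).
Cyclic subgroups by order — order 1: 1; order 2: 3; order 3: 1; order 4: 2; order 6: 3; order 12: 2.
Total: 12.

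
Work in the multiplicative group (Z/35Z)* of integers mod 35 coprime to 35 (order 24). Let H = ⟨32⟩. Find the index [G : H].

2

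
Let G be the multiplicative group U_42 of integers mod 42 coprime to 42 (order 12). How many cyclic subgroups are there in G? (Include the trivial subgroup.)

A cyclic subgroup of order d is generated by each of its φ(d) elements of order d, so the cyclic subgroups of order d number (#elements of order d)/φ(d).
Cyclic subgroups by order — order 1: 1; order 2: 3; order 3: 1; order 6: 3.
Total: 8.

8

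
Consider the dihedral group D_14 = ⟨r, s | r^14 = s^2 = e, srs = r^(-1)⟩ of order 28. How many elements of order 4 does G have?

No element of G has order 4 (even though 4 | 28).

0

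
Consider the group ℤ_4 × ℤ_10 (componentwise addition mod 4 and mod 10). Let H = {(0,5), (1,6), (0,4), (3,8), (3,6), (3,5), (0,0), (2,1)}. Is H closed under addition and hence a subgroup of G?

No

(3,8) ∈ H but its inverse (1,2) ∉ H, so H is not a subgroup.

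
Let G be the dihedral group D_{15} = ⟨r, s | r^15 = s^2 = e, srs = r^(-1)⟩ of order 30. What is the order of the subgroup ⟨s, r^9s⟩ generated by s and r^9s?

10

|⟨s⟩| = 2 and |⟨r^9s⟩| = 2, so |H| is a multiple of lcm(2, 2) = 2 and divides |G| = 30.
Closing under the operation: H = {e, r^3, r^6, r^9, r^12, s, r^3s, r^6s, r^9s, r^12s}, so |H| = 10.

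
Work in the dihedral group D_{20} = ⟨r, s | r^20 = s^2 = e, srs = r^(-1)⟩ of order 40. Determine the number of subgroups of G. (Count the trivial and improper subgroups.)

|G| = 40, so by Lagrange every subgroup order divides 40. Divisors: 1, 2, 4, 5, 8, 10, 20, 40.
Subgroups by order — order 1: 1; order 2: 21; order 4: 11; order 5: 1; order 8: 5; order 10: 5; order 20: 3; order 40: 1.
Total: 1 + 21 + 11 + 1 + 5 + 5 + 3 + 1 = 48.

48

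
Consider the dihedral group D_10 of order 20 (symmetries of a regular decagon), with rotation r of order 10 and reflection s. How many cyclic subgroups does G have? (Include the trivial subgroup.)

Each element a generates a cyclic subgroup ⟨a⟩; distinct elements may generate the same one (a cyclic group of order d has φ(d) generators).
Cyclic subgroups by order — order 1: 1; order 2: 11; order 5: 1; order 10: 1.
Total: 14.

14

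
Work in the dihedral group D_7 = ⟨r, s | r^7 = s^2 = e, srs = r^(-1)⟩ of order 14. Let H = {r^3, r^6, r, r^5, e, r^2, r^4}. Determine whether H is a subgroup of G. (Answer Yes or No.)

Yes

|H| = 7 divides |G| = 14, consistent with Lagrange.
H contains the identity, every element's inverse is in H, and H is closed under ·: it is a subgroup.
In fact H = ⟨r^4⟩.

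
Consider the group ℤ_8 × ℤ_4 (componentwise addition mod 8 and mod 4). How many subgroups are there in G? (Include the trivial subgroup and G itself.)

22

|G| = 32, so by Lagrange every subgroup order divides 32. Divisors: 1, 2, 4, 8, 16, 32.
Subgroups by order — order 1: 1; order 2: 3; order 4: 7; order 8: 7; order 16: 3; order 32: 1.
Total: 1 + 3 + 7 + 7 + 3 + 1 = 22.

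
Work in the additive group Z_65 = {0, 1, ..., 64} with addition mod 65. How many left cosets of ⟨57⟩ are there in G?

1

|⟨57⟩| = 65 and |G| = 65.
By Lagrange, [G : H] = |G|/|H| = 65/65 = 1.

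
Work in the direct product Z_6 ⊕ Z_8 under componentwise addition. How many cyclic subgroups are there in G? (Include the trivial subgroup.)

16

Group the elements of G by the cyclic subgroup they generate; each cyclic subgroup of order d accounts for φ(d) elements.
Cyclic subgroups by order — order 1: 1; order 2: 3; order 3: 1; order 4: 2; order 6: 3; order 8: 2; order 12: 2; order 24: 2.
Total: 16.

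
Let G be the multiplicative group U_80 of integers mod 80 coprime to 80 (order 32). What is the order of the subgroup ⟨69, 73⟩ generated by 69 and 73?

16

|⟨69⟩| = 4 and |⟨73⟩| = 4, so |H| is a multiple of lcm(4, 4) = 4 and divides |G| = 32.
Closing under the operation: H = {1, 9, 13, 17, 21, 29, 33, 37, 41, 49, 53, 57, 61, 69, 73, 77}, so |H| = 16.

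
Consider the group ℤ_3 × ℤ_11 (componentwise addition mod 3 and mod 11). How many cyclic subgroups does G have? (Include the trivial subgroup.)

Group the elements of G by the cyclic subgroup they generate; each cyclic subgroup of order d accounts for φ(d) elements.
Cyclic subgroups by order — order 1: 1; order 3: 1; order 11: 1; order 33: 1.
Total: 4.

4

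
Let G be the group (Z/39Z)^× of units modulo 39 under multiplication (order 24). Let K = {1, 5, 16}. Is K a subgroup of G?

No

16 ∈ K but its inverse 22 ∉ K, so K is not a subgroup.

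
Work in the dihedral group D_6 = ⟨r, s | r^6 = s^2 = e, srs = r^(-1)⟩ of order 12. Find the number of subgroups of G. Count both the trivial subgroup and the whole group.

|G| = 12, so by Lagrange every subgroup order divides 12. Divisors: 1, 2, 3, 4, 6, 12.
Subgroups by order — order 1: 1; order 2: 7; order 3: 1; order 4: 3; order 6: 3; order 12: 1.
Total: 1 + 7 + 1 + 3 + 3 + 1 = 16.

16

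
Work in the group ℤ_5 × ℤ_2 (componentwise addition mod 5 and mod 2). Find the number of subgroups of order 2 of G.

1

|G| = 10 and 2 | 10, so subgroups of order 2 are possible by Lagrange.
The subgroups of order 2 are: {(0,0), (0,1)}.
So G has 1 subgroup of order 2.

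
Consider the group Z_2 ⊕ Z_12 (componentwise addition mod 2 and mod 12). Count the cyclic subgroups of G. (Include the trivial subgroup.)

12

Each element a generates a cyclic subgroup ⟨a⟩; distinct elements may generate the same one (a cyclic group of order d has φ(d) generators).
Cyclic subgroups by order — order 1: 1; order 2: 3; order 3: 1; order 4: 2; order 6: 3; order 12: 2.
Total: 12.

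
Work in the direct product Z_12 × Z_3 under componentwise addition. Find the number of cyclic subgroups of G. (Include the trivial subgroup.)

15

A cyclic subgroup of order d is generated by each of its φ(d) elements of order d, so the cyclic subgroups of order d number (#elements of order d)/φ(d).
Cyclic subgroups by order — order 1: 1; order 2: 1; order 3: 4; order 4: 1; order 6: 4; order 12: 4.
Total: 15.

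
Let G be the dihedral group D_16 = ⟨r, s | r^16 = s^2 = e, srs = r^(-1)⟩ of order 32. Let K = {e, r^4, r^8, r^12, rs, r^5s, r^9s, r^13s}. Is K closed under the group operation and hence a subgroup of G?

Yes

|K| = 8 divides |G| = 32, consistent with Lagrange.
K contains the identity, every element's inverse is in K, and K is closed under ·: it is a subgroup.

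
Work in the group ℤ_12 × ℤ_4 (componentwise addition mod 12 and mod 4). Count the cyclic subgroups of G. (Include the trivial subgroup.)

20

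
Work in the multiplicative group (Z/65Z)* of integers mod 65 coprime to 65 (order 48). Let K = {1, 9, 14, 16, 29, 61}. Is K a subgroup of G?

Yes

|K| = 6 divides |G| = 48, consistent with Lagrange.
K contains the identity, every element's inverse is in K, and K is closed under ·: it is a subgroup.
In fact K = ⟨29⟩.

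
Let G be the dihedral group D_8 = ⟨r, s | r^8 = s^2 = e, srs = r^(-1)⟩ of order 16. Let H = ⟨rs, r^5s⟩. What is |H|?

|⟨rs⟩| = 2 and |⟨r^5s⟩| = 2, so |H| is a multiple of lcm(2, 2) = 2 and divides |G| = 16.
Closing under the operation: H = {e, r^4, rs, r^5s}, so |H| = 4.

4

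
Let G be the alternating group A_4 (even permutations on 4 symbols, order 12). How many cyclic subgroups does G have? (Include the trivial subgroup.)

8

Each element a generates a cyclic subgroup ⟨a⟩; distinct elements may generate the same one (a cyclic group of order d has φ(d) generators).
Cyclic subgroups by order — order 1: 1; order 2: 3; order 3: 4.
Total: 8.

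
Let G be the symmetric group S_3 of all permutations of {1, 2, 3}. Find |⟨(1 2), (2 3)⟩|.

|⟨(1 2)⟩| = 2 and |⟨(2 3)⟩| = 2, so |H| is a multiple of lcm(2, 2) = 2 and divides |G| = 6.
Closing {(1 2), (2 3)} under the group operation gives all of G, so |H| = 6.

6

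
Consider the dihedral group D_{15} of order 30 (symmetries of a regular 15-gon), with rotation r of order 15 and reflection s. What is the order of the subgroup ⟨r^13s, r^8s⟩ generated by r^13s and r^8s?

6

|⟨r^13s⟩| = 2 and |⟨r^8s⟩| = 2, so |H| is a multiple of lcm(2, 2) = 2 and divides |G| = 30.
Closing under the operation: H = {e, r^5, r^10, r^3s, r^8s, r^13s}, so |H| = 6.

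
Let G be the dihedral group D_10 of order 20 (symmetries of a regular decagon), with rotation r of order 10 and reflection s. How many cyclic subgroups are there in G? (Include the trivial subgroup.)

14

A cyclic subgroup of order d is generated by each of its φ(d) elements of order d, so the cyclic subgroups of order d number (#elements of order d)/φ(d).
Cyclic subgroups by order — order 1: 1; order 2: 11; order 5: 1; order 10: 1.
Total: 14.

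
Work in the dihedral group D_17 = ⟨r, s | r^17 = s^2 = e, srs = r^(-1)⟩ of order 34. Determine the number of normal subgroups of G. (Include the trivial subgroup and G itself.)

3

G has 20 subgroups. Checking conjugation-invariance by order — order 1: 1/1 normal; order 2: 0/17 normal; order 17: 1/1 normal; order 34: 1/1 normal.
Total normal subgroups: 3.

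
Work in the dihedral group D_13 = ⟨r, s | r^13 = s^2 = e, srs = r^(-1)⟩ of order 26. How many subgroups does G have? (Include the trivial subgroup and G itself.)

16

|G| = 26, so by Lagrange every subgroup order divides 26. Divisors: 1, 2, 13, 26.
Subgroups by order — order 1: 1; order 2: 13; order 13: 1; order 26: 1.
Total: 1 + 13 + 1 + 1 = 16.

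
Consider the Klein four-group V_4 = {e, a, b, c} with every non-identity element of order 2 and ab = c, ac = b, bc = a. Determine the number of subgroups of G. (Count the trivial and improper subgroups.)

|G| = 4, so by Lagrange every subgroup order divides 4. Divisors: 1, 2, 4.
Subgroups by order — order 1: 1; order 2: 3; order 4: 1.
Total: 1 + 3 + 1 = 5.

5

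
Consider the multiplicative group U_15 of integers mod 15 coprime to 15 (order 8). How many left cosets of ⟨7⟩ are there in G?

|⟨7⟩| = 4 and |G| = 8.
By Lagrange, [G : H] = |G|/|H| = 8/4 = 2.

2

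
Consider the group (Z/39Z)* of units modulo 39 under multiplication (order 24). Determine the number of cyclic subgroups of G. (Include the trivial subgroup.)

12

Group the elements of G by the cyclic subgroup they generate; each cyclic subgroup of order d accounts for φ(d) elements.
Cyclic subgroups by order — order 1: 1; order 2: 3; order 3: 1; order 4: 2; order 6: 3; order 12: 2.
Total: 12.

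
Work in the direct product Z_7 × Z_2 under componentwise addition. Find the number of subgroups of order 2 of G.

|G| = 14 and 2 | 14, so subgroups of order 2 are possible by Lagrange.
The subgroups of order 2 are: {(0,0), (0,1)}.
So G has 1 subgroup of order 2.

1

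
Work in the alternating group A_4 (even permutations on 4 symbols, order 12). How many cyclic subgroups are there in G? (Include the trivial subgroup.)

A cyclic subgroup of order d is generated by each of its φ(d) elements of order d, so the cyclic subgroups of order d number (#elements of order d)/φ(d).
Cyclic subgroups by order — order 1: 1; order 2: 3; order 3: 4.
Total: 8.

8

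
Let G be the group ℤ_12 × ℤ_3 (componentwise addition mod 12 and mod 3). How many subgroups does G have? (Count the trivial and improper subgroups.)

18

|G| = 36, so by Lagrange every subgroup order divides 36. Divisors: 1, 2, 3, 4, 6, 9, 12, 18, 36.
Subgroups by order — order 1: 1; order 2: 1; order 3: 4; order 4: 1; order 6: 4; order 9: 1; order 12: 4; order 18: 1; order 36: 1.
Total: 1 + 1 + 4 + 1 + 4 + 1 + 4 + 1 + 1 = 18.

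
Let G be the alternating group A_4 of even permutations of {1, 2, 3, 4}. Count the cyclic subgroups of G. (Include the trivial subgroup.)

Each element a generates a cyclic subgroup ⟨a⟩; distinct elements may generate the same one (a cyclic group of order d has φ(d) generators).
Cyclic subgroups by order — order 1: 1; order 2: 3; order 3: 4.
Total: 8.

8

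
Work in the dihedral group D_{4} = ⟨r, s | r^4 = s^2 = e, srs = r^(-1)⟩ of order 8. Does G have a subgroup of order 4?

Yes

4 | 8. A subgroup of order 4 is {e, r, r^2, r^3}.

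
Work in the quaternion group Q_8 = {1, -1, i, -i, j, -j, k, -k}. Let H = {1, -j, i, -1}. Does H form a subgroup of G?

No

-j ∈ H but its inverse j ∉ H, so H is not a subgroup.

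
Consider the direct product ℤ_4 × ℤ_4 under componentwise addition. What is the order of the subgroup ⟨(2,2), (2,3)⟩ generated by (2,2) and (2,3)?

|⟨(2,2)⟩| = 2 and |⟨(2,3)⟩| = 4, so |H| is a multiple of lcm(2, 4) = 4 and divides |G| = 16.
Closing under the operation: H = {(0,0), (0,1), (0,2), (0,3), (2,0), (2,1), (2,2), (2,3)}, so |H| = 8.

8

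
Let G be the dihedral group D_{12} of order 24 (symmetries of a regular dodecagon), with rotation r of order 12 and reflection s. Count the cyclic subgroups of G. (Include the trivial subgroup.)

18

Each element a generates a cyclic subgroup ⟨a⟩; distinct elements may generate the same one (a cyclic group of order d has φ(d) generators).
Cyclic subgroups by order — order 1: 1; order 2: 13; order 3: 1; order 4: 1; order 6: 1; order 12: 1.
Total: 18.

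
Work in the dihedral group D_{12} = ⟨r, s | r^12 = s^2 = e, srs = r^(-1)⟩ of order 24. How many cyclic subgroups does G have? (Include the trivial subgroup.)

18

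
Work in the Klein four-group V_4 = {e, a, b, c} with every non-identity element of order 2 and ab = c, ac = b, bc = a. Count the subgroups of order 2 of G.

3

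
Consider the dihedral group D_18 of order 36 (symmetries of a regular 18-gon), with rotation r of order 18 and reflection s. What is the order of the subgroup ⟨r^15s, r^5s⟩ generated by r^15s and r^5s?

18

|⟨r^15s⟩| = 2 and |⟨r^5s⟩| = 2, so |H| is a multiple of lcm(2, 2) = 2 and divides |G| = 36.
Closing under the operation: H = {e, r^2, r^4, r^6, r^8, r^10, r^12, r^14, r^16, rs, r^3s, r^5s, r^7s, r^9s, r^11s, r^13s, r^15s, r^17s}, so |H| = 18.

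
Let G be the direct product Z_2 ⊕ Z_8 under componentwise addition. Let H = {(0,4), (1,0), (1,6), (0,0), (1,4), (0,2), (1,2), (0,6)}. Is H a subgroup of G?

Yes

|H| = 8 divides |G| = 16, consistent with Lagrange.
H contains the identity, every element's inverse is in H, and H is closed under +: it is a subgroup.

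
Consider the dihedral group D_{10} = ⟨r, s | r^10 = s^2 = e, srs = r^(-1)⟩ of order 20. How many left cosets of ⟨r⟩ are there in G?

2

|⟨r⟩| = 10 and |G| = 20.
By Lagrange, [G : H] = |G|/|H| = 20/10 = 2.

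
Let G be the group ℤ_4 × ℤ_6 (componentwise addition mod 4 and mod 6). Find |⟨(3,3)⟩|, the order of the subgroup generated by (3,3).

4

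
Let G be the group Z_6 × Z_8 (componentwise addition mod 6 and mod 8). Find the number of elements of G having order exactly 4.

4

An element (a,b) has order lcm(ord(a), ord(b)); count pairs with lcm equal to 4.
Enumerating gives 4 such elements.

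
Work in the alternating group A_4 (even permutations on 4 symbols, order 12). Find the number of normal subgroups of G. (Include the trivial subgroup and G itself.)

G has 10 subgroups. Checking conjugation-invariance by order — order 1: 1/1 normal; order 2: 0/3 normal; order 3: 0/4 normal; order 4: 1/1 normal; order 12: 1/1 normal.
Total normal subgroups: 3.

3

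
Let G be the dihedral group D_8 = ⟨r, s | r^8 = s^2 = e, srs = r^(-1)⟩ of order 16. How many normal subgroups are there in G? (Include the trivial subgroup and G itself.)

7

G has 19 subgroups. Checking conjugation-invariance by order — order 1: 1/1 normal; order 2: 1/9 normal; order 4: 1/5 normal; order 8: 3/3 normal; order 16: 1/1 normal.
Total normal subgroups: 7.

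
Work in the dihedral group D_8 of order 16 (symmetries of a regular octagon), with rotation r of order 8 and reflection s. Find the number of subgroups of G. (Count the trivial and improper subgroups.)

19

|G| = 16, so by Lagrange every subgroup order divides 16. Divisors: 1, 2, 4, 8, 16.
Subgroups by order — order 1: 1; order 2: 9; order 4: 5; order 8: 3; order 16: 1.
Total: 1 + 9 + 5 + 3 + 1 = 19.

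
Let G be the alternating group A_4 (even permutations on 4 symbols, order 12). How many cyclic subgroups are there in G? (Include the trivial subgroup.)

Each element a generates a cyclic subgroup ⟨a⟩; distinct elements may generate the same one (a cyclic group of order d has φ(d) generators).
Cyclic subgroups by order — order 1: 1; order 2: 3; order 3: 4.
Total: 8.

8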